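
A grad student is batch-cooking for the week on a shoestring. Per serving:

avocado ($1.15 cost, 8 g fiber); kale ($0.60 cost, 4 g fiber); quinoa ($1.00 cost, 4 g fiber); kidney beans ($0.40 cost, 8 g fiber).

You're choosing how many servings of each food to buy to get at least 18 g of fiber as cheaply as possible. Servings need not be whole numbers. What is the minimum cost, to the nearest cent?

$0.90

Cost per g of fiber: kidney beans $0.0500, avocado $0.1437, kale $0.1500, quinoa $0.2500.
With no serving limits, use only kidney beans: 18 g / 8 g = 2.25 servings × $0.40 = $0.90.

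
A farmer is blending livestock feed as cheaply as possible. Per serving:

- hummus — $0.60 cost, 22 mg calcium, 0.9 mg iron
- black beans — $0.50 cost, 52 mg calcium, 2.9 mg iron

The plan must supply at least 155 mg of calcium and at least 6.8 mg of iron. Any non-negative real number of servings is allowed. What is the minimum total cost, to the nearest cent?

Check every corner: each single food scaled to meet both minima, and each pair solved so both constraints bind.
hummus only: max(155/22, 6.8/0.9) = 7.556 servings → $4.53.
black beans only: max(155/52, 6.8/2.9) = 2.981 servings → $1.49.
hummus + black beans with both tight: 5.641 servings and 0.5941 servings → $3.68.
The minimum over all feasible corners is $1.49.

$1.49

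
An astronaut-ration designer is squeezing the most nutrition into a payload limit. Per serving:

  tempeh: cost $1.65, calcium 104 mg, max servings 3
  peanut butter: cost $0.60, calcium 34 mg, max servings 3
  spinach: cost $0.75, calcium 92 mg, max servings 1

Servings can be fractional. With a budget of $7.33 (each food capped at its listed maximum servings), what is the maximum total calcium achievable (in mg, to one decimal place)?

496.4 mg

Calcium per dollar: spinach 122.7, tempeh 63.03, peanut butter 56.67.
Take 1 serving of spinach: spends $0.75, +92.0 mg calcium (running total 92.0 mg).
Take 3 servings of tempeh: spends $4.95, +312.0 mg calcium (running total 404.0 mg).
Take 2.717 servings of peanut butter: spends $1.63, +92.4 mg calcium (running total 496.4 mg).
Filling greedily by calcium-per-dollar is optimal for one linear limit, giving 496.4 mg.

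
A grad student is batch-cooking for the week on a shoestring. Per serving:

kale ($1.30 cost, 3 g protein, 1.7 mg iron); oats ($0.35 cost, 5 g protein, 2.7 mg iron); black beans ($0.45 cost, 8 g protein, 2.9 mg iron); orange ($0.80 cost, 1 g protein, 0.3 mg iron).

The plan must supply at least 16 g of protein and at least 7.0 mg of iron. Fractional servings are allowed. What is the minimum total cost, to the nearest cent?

Compare the cost at each extreme point of the feasible region.
kale only: max(16/3, 7.0/1.7) = 5.333 servings → $6.93.
oats only: max(16/5, 7.0/2.7) = 3.2 servings → $1.12.
black beans only: max(16/8, 7.0/2.9) = 2.414 servings → $1.09.
orange only: max(16/1, 7.0/0.3) = 23.33 servings → $18.67.
kale + oats: the both-tight solution has a negative serving — not a feasible corner.
kale + black beans with both tight: 1.959 servings and 1.265 servings → $3.12.
kale + orange with both tight: 2.75 servings and 7.75 servings → $9.78.
oats + black beans with both tight: 1.352 servings and 1.155 servings → $0.99.
oats + orange with both tight: 1.833 servings and 6.833 servings → $6.11.
black beans + orange with both targets exact would need a negative amount; discard.
The minimum over all feasible corners is $0.99.

$0.99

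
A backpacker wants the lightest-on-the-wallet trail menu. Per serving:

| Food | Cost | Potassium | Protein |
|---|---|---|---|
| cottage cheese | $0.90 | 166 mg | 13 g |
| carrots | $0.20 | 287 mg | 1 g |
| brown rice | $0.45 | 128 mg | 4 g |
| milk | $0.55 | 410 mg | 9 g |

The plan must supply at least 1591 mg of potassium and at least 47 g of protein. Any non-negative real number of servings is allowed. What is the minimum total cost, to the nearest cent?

$2.87

With two linear requirements the optimum uses one or two foods; enumerate the corners.
cottage cheese only: max(1591/166, 47/13) = 9.584 servings → $8.63.
carrots only: max(1591/287, 47/1) = 47 servings → $9.40.
brown rice only: max(1591/128, 47/4) = 12.43 servings → $5.59.
milk only: max(1591/410, 47/9) = 5.222 servings → $2.87.
cottage cheese + carrots with both tight: 3.337 servings and 3.613 servings → $3.73.
cottage cheese + brown rice with both targets exact would need a negative amount; discard.
cottage cheese + milk with both tight: 1.291 servings and 3.358 servings → $3.01.
carrots + brown rice with both tight: 0.3412 servings and 11.66 servings → $5.32.
carrots + milk: intersection lies outside the first quadrant.
brown rice + milk with both tight: 10.15 servings and 0.7131 servings → $4.96.
The minimum over all feasible corners is $2.87.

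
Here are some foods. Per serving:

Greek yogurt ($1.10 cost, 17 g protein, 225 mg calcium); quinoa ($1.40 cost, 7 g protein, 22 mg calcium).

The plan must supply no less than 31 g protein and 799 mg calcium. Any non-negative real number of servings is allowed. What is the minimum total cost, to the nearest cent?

$3.91

The cheapest plan sits at a corner of the feasible region — with two constraints it uses at most two foods.
Greek yogurt only: max(31/17, 799/225) = 3.551 servings → $3.91.
quinoa only: max(31/7, 799/22) = 36.32 servings → $50.85.
Greek yogurt + quinoa: the both-tight solution has a negative serving — not a feasible corner.
Cheapest feasible corner: $3.91.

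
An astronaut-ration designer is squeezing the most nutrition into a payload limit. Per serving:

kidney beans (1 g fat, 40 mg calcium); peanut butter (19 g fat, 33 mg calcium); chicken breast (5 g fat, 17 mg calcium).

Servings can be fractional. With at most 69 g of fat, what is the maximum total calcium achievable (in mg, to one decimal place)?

2760.0 mg

Calcium per g fat: kidney beans 40, chicken breast 3.4, peanut butter 1.737.
With no serving limits, spend the whole fat allowance on kidney beans: 69 g / 1 g × 40 mg = 2760.0 mg.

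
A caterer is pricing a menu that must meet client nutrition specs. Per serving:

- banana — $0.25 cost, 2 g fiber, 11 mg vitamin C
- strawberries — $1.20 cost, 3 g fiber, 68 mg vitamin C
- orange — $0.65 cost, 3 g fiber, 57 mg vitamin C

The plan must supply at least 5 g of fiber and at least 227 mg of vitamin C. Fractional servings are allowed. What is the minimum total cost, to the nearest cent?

$2.59

The cheapest plan sits at a corner of the feasible region — with two constraints it uses at most two foods.
banana only: max(5/2, 227/11) = 20.64 servings → $5.16.
strawberries only: max(5/3, 227/68) = 3.338 servings → $4.01.
orange only: max(5/3, 227/57) = 3.982 servings → $2.59.
banana + strawberries with both targets exact would need a negative amount; discard.
banana + orange: the both-tight solution has a negative serving — not a feasible corner.
strawberries + orange with both targets exact would need a negative amount; discard.
So the least-cost plan costs $2.59.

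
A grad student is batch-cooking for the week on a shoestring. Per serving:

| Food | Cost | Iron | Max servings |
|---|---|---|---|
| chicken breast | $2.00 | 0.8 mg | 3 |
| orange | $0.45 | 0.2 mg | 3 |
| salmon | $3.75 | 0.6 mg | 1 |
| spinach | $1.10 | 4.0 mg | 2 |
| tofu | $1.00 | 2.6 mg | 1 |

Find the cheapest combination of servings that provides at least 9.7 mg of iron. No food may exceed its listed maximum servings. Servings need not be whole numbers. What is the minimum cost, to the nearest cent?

Cost per mg of iron: spinach $0.2750, tofu $0.3846, orange $2.2500, chicken breast $2.5000, salmon $6.2500.
Take 2 servings of spinach: +8.0 mg iron for $2.20 (total $2.20, still need 1.7 mg).
Take 0.6538 servings of tofu: +1.7 mg iron for $0.65 (total $2.85, still need 0.0 mg).
Greedy by cheapest-per-mg is optimal for a single linear constraint, so the minimum cost is $2.85.

$2.85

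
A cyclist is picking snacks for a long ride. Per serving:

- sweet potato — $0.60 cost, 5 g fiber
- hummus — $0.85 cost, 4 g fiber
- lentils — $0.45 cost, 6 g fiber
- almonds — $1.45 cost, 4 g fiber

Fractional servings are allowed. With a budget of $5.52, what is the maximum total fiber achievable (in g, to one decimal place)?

73.6 g

Fiber per dollar: lentils 13.33, sweet potato 8.333, hummus 4.706, almonds 2.759.
With no serving limits, spend the whole cost allowance on lentils: $5.52 / $0.45 × 6 g = 73.6 g.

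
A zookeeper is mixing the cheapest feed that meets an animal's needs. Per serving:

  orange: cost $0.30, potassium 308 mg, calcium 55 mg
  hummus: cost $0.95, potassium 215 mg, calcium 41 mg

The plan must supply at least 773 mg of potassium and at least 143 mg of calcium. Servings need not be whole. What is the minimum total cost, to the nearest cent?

An LP optimum is at a vertex; with two nutrient constraints at most two foods are used. Check each candidate.
orange only: max(773/308, 143/55) = 2.6 servings → $0.78.
hummus only: max(773/215, 143/41) = 3.595 servings → $3.42.
orange + hummus with both tight: 1.181 servings and 1.904 servings → $2.16.
So the least-cost plan costs $0.78.

$0.78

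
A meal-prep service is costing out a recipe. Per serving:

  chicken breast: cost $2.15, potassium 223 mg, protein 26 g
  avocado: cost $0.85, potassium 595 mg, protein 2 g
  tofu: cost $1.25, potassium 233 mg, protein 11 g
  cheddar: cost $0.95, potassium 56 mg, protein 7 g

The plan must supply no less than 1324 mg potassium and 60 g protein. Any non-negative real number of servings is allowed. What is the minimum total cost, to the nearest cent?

Two binding constraints pin down two serving amounts, so the optimal mix uses at most two foods. The candidates are each food alone (scaled to the tighter of potassium/protein) and each pair with both constraints tight.
chicken breast only: max(1324/223, 60/26) = 5.937 servings → $12.77.
avocado only: max(1324/595, 60/2) = 30 servings → $25.50.
tofu only: max(1324/233, 60/11) = 5.682 servings → $7.10.
cheddar only: max(1324/56, 60/7) = 23.64 servings → $22.46.
chicken breast + avocado with both tight: 2.2 servings and 1.401 servings → $5.92.
chicken breast + tofu: the both-tight solution has a negative serving — not a feasible corner.
chicken breast + cheddar with both targets exact would need a negative amount; discard.
avocado + tofu with both tight: 0.09607 servings and 5.437 servings → $6.88.
avocado + cheddar with both tight: 1.458 servings and 8.155 servings → $8.99.
tofu + cheddar: intersection lies outside the first quadrant.
The minimum over all feasible corners is $5.92.

$5.92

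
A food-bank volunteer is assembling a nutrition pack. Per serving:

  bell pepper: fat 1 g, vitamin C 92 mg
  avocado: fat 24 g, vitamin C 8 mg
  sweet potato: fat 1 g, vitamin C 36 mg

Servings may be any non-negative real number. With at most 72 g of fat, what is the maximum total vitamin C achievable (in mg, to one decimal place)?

Vitamin C per g fat: bell pepper 92, sweet potato 36, avocado 0.3333.
With no serving limits, spend the whole fat allowance on bell pepper: 72 g / 1 g × 92 mg = 6624.0 mg.

6624.0 mg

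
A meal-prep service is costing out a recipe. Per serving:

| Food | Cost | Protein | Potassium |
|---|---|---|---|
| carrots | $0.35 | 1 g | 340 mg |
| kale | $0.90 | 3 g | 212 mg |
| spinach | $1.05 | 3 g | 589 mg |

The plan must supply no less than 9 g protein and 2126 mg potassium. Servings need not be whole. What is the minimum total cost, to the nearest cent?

$2.98

Two binding constraints pin down two serving amounts, so the optimal mix uses at most two foods. The candidates are each food alone (scaled to the tighter of protein/potassium) and each pair with both constraints tight.
carrots only: max(9/1, 2126/340) = 9 servings → $3.15.
kale only: max(9/3, 2126/212) = 10.03 servings → $9.03.
spinach only: max(9/3, 2126/589) = 3.61 servings → $3.79.
carrots + kale with both tight: 5.532 servings and 1.156 servings → $2.98.
carrots + spinach with both tight: 2.499 servings and 2.167 servings → $3.15.
kale + spinach with both targets exact would need a negative amount; discard.
The minimum over all feasible corners is $2.98.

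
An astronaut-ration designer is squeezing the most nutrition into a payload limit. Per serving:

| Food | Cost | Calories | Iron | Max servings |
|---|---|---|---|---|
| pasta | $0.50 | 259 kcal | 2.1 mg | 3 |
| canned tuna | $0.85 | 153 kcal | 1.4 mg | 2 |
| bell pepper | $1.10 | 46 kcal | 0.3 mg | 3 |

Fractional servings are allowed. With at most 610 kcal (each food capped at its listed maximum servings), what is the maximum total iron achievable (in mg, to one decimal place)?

Iron per kcal: canned tuna 0.00915, pasta 0.008108, bell pepper 0.006522.
Take 2 servings of canned tuna: uses 306 kcal, +2.8 mg iron (running total 2.8 mg).
Take 1.174 servings of pasta: uses 304 kcal, +2.5 mg iron (running total 5.3 mg).
Filling greedily by iron-per-kcal is optimal for one linear limit, giving 5.3 mg.

5.3 mg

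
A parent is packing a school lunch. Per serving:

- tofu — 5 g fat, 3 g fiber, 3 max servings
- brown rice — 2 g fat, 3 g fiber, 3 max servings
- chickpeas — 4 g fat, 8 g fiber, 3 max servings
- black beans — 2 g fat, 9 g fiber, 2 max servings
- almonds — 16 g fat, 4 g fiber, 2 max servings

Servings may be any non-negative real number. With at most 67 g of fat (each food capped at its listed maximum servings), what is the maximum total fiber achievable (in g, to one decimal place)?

67.5 g

Fiber per g fat: black beans 4.5, chickpeas 2, brown rice 1.5, tofu 0.6, almonds 0.25.
Take 2 servings of black beans: uses 4 g fat, +18.0 g fiber (running total 18.0 g).
Take 3 servings of chickpeas: uses 12 g fat, +24.0 g fiber (running total 42.0 g).
Take 3 servings of brown rice: uses 6 g fat, +9.0 g fiber (running total 51.0 g).
Take 3 servings of tofu: uses 15 g fat, +9.0 g fiber (running total 60.0 g).
Take 1.875 servings of almonds: uses 30 g fat, +7.5 g fiber (running total 67.5 g).
Greedy by best ratio exhausts the fat allowance optimally: 67.5 g.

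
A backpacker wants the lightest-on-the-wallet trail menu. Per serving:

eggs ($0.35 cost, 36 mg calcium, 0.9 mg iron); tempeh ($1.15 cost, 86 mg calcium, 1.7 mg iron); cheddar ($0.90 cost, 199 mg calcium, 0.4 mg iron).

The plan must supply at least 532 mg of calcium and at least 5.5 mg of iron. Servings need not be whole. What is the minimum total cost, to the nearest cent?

$3.41

Two binding constraints pin down two serving amounts, so the optimal mix uses at most two foods. The candidates are each food alone (scaled to the tighter of calcium/iron) and each pair with both constraints tight.
eggs only: max(532/36, 5.5/0.9) = 14.78 servings → $5.17.
tempeh only: max(532/86, 5.5/1.7) = 6.186 servings → $7.11.
cheddar only: max(532/199, 5.5/0.4) = 13.75 servings → $12.38.
eggs + tempeh with both targets exact would need a negative amount; discard.
eggs + cheddar with both tight: 5.353 servings and 1.705 servings → $3.41.
tempeh + cheddar with both tight: 2.901 servings and 1.42 servings → $4.61.
So the least-cost plan costs $3.41.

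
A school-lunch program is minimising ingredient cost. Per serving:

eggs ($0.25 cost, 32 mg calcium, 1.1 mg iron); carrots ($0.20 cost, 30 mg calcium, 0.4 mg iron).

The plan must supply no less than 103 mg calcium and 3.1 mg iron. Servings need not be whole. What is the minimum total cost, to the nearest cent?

$0.78

A basic optimal solution has at most two foods positive. Try each food alone and each pair with both targets met exactly.
eggs only: max(103/32, 3.1/1.1) = 3.219 servings → $0.80.
carrots only: max(103/30, 3.1/0.4) = 7.75 servings → $1.55.
eggs + carrots with both tight: 2.564 servings and 0.698 servings → $0.78.
Cheapest feasible corner: $0.78.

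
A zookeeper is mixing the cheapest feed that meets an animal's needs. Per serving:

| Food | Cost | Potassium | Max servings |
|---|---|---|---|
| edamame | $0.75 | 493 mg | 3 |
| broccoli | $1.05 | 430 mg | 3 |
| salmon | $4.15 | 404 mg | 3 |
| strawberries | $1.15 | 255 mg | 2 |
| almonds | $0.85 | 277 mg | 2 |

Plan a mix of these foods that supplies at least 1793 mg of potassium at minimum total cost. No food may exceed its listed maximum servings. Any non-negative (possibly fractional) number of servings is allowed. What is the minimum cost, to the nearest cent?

$3.02

Cost per mg of potassium: edamame $0.0015, broccoli $0.0024, almonds $0.0031, strawberries $0.0045, salmon $0.0103.
Take 3 servings of edamame: +1479.0 mg potassium for $2.25 (total $2.25, still need 314.0 mg).
Take 0.7302 servings of broccoli: +314.0 mg potassium for $0.77 (total $3.02, still need 0.0 mg).
Greedy by cheapest-per-mg is optimal for a single linear constraint, so the minimum cost is $3.02.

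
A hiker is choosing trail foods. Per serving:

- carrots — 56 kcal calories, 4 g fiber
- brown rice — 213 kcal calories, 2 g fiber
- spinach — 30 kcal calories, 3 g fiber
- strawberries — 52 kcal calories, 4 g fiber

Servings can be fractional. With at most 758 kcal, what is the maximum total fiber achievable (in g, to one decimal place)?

75.8 g

Fiber per kcal: spinach 0.1, strawberries 0.07692, carrots 0.07143, brown rice 0.00939.
With no serving limits, spend the whole calories allowance on spinach: 758 kcal / 30 kcal × 3 g = 75.8 g.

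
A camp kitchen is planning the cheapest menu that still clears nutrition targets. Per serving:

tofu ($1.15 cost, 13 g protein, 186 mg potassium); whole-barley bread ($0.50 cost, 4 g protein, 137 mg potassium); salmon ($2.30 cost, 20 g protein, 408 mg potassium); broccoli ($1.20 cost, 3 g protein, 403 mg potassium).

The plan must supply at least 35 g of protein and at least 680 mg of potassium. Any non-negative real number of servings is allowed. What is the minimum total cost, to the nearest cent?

tofu only: max(35/13, 680/186) = 3.656 servings → $4.20.
whole-barley bread only: max(35/4, 680/137) = 8.75 servings → $4.38.
salmon only: max(35/20, 680/408) = 1.75 servings → $4.03.
broccoli only: max(35/3, 680/403) = 11.67 servings → $14.00.
tofu + whole-barley bread with both tight: 2.001 servings and 2.247 servings → $3.42.
tofu + salmon with both tight: 0.4293 servings and 1.471 servings → $3.88.
tofu + broccoli with both tight: 2.577 servings and 0.4978 servings → $3.56.
whole-barley bread + salmon: intersection lies outside the first quadrant.
whole-barley bread + broccoli: intersection lies outside the first quadrant.
salmon + broccoli with both targets exact would need a negative amount; discard.
Cheapest feasible corner: $3.42.

$3.42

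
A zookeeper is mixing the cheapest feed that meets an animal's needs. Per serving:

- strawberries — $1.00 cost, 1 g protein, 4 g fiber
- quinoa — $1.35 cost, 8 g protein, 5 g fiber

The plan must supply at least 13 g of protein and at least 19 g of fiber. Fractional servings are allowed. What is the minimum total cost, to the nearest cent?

Compare the cost at each extreme point of the feasible region.
strawberries only: max(13/1, 19/4) = 13 servings → $13.00.
quinoa only: max(13/8, 19/5) = 3.8 servings → $5.13.
strawberries + quinoa with both tight: 3.222 servings and 1.222 servings → $4.87.
The minimum over all feasible corners is $4.87.

$4.87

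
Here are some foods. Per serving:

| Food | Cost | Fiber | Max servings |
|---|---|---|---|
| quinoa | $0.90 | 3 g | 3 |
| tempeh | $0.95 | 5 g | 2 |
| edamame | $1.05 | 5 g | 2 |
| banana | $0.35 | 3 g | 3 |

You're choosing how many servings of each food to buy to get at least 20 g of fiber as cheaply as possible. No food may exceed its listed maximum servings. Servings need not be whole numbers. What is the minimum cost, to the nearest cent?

Cost per g of fiber: banana $0.1167, tempeh $0.1900, edamame $0.2100, quinoa $0.3000.
Take 3 servings of banana: +9.0 g fiber for $1.05 (total $1.05, still need 11.0 g).
Take 2 servings of tempeh: +10.0 g fiber for $1.90 (total $2.95, still need 1.0 g).
Take 0.2 servings of edamame: +1.0 g fiber for $0.21 (total $3.16, still need 0.0 g).
Filling from the cheapest source first is optimal under one linear minimum: $3.16.

$3.16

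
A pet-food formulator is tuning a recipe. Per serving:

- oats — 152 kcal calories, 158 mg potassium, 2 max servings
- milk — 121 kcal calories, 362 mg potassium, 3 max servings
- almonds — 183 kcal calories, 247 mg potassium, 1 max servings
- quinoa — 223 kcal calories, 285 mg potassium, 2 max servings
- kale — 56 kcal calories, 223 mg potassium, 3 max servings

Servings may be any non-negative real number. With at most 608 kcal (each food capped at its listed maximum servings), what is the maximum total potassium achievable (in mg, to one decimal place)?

1858.9 mg

Potassium per kcal: kale 3.982, milk 2.992, almonds 1.35, quinoa 1.278, oats 1.039.
Take 3 servings of kale: uses 168 kcal, +669.0 mg potassium (running total 669.0 mg).
Take 3 servings of milk: uses 363 kcal, +1086.0 mg potassium (running total 1755.0 mg).
Take 0.4208 servings of almonds: uses 77 kcal, +103.9 mg potassium (running total 1858.9 mg).
Filling greedily by potassium-per-kcal is optimal for one linear limit, giving 1858.9 mg.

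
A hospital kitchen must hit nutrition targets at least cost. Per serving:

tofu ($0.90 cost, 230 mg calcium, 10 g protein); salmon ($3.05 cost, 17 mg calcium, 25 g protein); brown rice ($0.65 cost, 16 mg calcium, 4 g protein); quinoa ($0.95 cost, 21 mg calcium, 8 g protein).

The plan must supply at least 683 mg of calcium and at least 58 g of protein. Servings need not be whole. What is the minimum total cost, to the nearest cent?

$5.22

Minimising a linear cost over {calcium ≥ 683, protein ≥ 58, servings ≥ 0} — the optimum is at a vertex, using one or two foods.
tofu only: max(683/230, 58/10) = 5.8 servings → $5.22.
salmon only: max(683/17, 58/25) = 40.18 servings → $122.54.
brown rice only: max(683/16, 58/4) = 42.69 servings → $27.75.
quinoa only: max(683/21, 58/8) = 32.52 servings → $30.90.
tofu + salmon with both tight: 2.883 servings and 1.167 servings → $6.15.
tofu + brown rice with both tight: 2.374 servings and 8.566 servings → $7.70.
tofu + quinoa with both tight: 2.605 servings and 3.994 servings → $6.14.
salmon + brown rice: intersection lies outside the first quadrant.
salmon + quinoa with both targets exact would need a negative amount; discard.
brown rice + quinoa: the both-tight solution has a negative serving — not a feasible corner.
Cheapest feasible corner: $5.22.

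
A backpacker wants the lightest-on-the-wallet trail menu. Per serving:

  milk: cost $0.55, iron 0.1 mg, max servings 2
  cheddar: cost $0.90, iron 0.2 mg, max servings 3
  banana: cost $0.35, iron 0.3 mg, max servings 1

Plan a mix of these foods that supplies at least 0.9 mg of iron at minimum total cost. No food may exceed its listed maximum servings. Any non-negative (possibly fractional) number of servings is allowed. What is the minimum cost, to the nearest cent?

$3.05

Cost per mg of iron: banana $1.1667, cheddar $4.5000, milk $5.5000.
Take 1 serving of banana: +0.3 mg iron for $0.35 (total $0.35, still need 0.6 mg).
Take 3 servings of cheddar: +0.6 mg iron for $2.70 (total $3.05, still need 0.0 mg).
Filling from the cheapest source first is optimal under one linear minimum: $3.05.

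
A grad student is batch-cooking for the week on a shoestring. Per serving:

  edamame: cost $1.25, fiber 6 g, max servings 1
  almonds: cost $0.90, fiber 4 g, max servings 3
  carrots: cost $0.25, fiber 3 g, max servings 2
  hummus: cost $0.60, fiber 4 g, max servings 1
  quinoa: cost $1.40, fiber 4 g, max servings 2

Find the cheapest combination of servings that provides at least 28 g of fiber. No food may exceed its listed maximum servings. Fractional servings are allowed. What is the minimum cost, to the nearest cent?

Cost per g of fiber: carrots $0.0833, hummus $0.1500, edamame $0.2083, almonds $0.2250, quinoa $0.3500.
Take 2 servings of carrots: +6.0 g fiber for $0.50 (total $0.50, still need 22.0 g).
Take 1 serving of hummus: +4.0 g fiber for $0.60 (total $1.10, still need 18.0 g).
Take 1 serving of edamame: +6.0 g fiber for $1.25 (total $2.35, still need 12.0 g).
Take 3 servings of almonds: +12.0 g fiber for $2.70 (total $5.05, still need 0.0 g).
Greedy by cheapest-per-g is optimal for a single linear constraint, so the minimum cost is $5.05.

$5.05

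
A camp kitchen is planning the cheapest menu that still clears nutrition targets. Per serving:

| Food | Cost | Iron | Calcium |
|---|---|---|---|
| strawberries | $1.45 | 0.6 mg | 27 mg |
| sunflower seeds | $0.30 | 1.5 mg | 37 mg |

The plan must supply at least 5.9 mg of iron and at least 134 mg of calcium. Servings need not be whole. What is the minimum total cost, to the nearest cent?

$1.18

Compare the cost at each extreme point of the feasible region.
strawberries only: max(5.9/0.6, 134/27) = 9.833 servings → $14.26.
sunflower seeds only: max(5.9/1.5, 134/37) = 3.933 servings → $1.18.
strawberries + sunflower seeds: intersection lies outside the first quadrant.
The minimum over all feasible corners is $1.18.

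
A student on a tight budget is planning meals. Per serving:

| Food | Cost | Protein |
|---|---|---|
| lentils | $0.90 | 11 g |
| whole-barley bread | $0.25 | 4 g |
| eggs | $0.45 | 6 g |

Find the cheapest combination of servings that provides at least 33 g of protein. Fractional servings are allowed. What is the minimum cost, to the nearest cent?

$2.06

Cost per g of protein: whole-barley bread $0.0625, eggs $0.0750, lentils $0.0818.
With no serving limits, use only whole-barley bread: 33 g / 4 g = 8.25 servings × $0.25 = $2.06.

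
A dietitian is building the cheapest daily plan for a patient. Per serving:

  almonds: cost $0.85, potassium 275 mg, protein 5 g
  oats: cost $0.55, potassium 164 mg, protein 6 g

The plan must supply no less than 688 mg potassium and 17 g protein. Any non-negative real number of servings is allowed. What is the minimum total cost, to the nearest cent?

$2.19

Compare the cost at each extreme point of the feasible region.
almonds only: max(688/275, 17/5) = 3.4 servings → $2.89.
oats only: max(688/164, 17/6) = 4.195 servings → $2.31.
almonds + oats with both tight: 1.614 servings and 1.488 servings → $2.19.
The minimum over all feasible corners is $2.19.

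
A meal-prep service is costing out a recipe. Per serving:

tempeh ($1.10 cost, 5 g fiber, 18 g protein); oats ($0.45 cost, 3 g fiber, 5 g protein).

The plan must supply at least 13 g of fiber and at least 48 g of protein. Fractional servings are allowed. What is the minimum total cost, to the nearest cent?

$2.93

With two linear requirements the optimum uses one or two foods; enumerate the corners.
tempeh only: max(13/5, 48/18) = 2.667 servings → $2.93.
oats only: max(13/3, 48/5) = 9.6 servings → $4.32.
tempeh + oats: the both-tight solution has a negative serving — not a feasible corner.
So the least-cost plan costs $2.93.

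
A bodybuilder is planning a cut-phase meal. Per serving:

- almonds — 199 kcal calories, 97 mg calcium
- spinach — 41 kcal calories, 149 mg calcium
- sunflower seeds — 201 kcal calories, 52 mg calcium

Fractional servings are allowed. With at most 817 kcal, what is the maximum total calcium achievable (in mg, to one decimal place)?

2969.1 mg

Calcium per kcal: spinach 3.634, almonds 0.4874, sunflower seeds 0.2587.
With no serving limits, spend the whole calories allowance on spinach: 817 kcal / 41 kcal × 149 mg = 2969.1 mg.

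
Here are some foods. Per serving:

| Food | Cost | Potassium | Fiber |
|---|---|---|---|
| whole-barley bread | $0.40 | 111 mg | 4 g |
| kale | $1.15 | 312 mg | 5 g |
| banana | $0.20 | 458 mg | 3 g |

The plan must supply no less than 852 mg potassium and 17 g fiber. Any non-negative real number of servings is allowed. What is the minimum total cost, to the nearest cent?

$1.13

An LP optimum is at a vertex; with two nutrient constraints at most two foods are used. Check each candidate.
whole-barley bread only: max(852/111, 17/4) = 7.676 servings → $3.07.
kale only: max(852/312, 17/5) = 3.4 servings → $3.91.
banana only: max(852/458, 17/3) = 5.667 servings → $1.13.
whole-barley bread + kale with both tight: 1.506 servings and 2.195 servings → $3.13.
whole-barley bread + banana with both tight: 3.489 servings and 1.015 servings → $1.60.
kale + banana: the both-tight solution has a negative serving — not a feasible corner.
Cheapest feasible corner: $1.13.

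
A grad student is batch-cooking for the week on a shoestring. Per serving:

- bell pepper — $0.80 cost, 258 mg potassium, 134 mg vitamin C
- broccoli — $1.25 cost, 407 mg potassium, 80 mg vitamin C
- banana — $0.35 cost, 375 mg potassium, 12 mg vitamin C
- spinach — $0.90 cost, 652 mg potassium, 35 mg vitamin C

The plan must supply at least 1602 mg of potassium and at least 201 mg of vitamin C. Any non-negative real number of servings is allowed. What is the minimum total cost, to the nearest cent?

Check every corner: each single food scaled to meet both minima, and each pair solved so both constraints bind.
bell pepper only: max(1602/258, 201/134) = 6.209 servings → $4.97.
broccoli only: max(1602/407, 201/80) = 3.936 servings → $4.92.
banana only: max(1602/375, 201/12) = 16.75 servings → $5.86.
spinach only: max(1602/652, 201/35) = 5.743 servings → $5.17.
bell pepper + broccoli with both targets exact would need a negative amount; discard.
bell pepper + banana with both tight: 1.191 servings and 3.453 servings → $2.16.
bell pepper + spinach with both tight: 0.9572 servings and 2.078 servings → $2.64.
broccoli + banana with both tight: 2.236 servings and 1.846 servings → $3.44.
broccoli + spinach with both tight: 1.978 servings and 1.223 servings → $3.57.
banana + spinach: the both-tight solution has a negative serving — not a feasible corner.
The minimum over all feasible corners is $2.16.

$2.16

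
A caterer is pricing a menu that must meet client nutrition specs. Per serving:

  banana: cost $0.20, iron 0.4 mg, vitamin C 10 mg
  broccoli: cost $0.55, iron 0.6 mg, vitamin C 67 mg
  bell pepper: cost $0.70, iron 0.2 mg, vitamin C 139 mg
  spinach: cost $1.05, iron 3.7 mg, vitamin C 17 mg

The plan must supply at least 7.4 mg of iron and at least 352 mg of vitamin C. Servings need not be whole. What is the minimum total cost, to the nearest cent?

The cheapest plan sits at a corner of the feasible region — with two constraints it uses at most two foods.
banana only: max(7.4/0.4, 352/10) = 35.2 servings → $7.04.
broccoli only: max(7.4/0.6, 352/67) = 12.33 servings → $6.78.
bell pepper only: max(7.4/0.2, 352/139) = 37 servings → $25.90.
spinach only: max(7.4/3.7, 352/17) = 20.71 servings → $21.74.
banana + broccoli with both tight: 13.68 servings and 3.212 servings → $4.50.
banana + bell pepper with both tight: 17.88 servings and 1.246 servings → $4.45.
banana + spinach with both targets exact would need a negative amount; discard.
broccoli + bell pepper: the both-tight solution has a negative serving — not a feasible corner.
broccoli + spinach with both tight: 4.95 servings and 1.197 servings → $3.98.
bell pepper + spinach with both tight: 2.303 servings and 1.876 servings → $3.58.
Cheapest feasible corner: $3.58.

$3.58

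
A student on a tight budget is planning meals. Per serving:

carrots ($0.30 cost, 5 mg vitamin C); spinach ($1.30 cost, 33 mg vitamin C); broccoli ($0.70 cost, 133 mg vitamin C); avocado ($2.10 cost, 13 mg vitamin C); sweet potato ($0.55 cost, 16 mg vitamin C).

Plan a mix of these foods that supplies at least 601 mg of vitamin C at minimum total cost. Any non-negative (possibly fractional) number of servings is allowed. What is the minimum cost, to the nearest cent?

Cost per mg of vitamin C: broccoli $0.0053, sweet potato $0.0344, spinach $0.0394, carrots $0.0600, avocado $0.1615.
With no serving limits, use only broccoli: 601 mg / 133 mg = 4.519 servings × $0.70 = $3.16.

$3.16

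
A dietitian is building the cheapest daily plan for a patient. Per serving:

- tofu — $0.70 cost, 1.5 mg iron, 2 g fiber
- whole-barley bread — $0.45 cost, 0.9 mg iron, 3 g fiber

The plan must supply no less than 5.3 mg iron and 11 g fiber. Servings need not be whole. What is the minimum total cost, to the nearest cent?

$2.54

Two binding constraints pin down two serving amounts, so the optimal mix uses at most two foods. The candidates are each food alone (scaled to the tighter of iron/fiber) and each pair with both constraints tight.
tofu only: max(5.3/1.5, 11/2) = 5.5 servings → $3.85.
whole-barley bread only: max(5.3/0.9, 11/3) = 5.889 servings → $2.65.
tofu + whole-barley bread with both tight: 2.222 servings and 2.185 servings → $2.54.
Cheapest feasible corner: $2.54.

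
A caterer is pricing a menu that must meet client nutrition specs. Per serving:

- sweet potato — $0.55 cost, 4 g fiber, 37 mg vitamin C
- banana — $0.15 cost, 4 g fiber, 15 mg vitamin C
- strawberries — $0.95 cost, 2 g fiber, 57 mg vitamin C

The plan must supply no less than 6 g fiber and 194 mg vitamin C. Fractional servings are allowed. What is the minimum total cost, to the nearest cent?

The cheapest plan sits at a corner of the feasible region — with two constraints it uses at most two foods.
sweet potato only: max(6/4, 194/37) = 5.243 servings → $2.88.
banana only: max(6/4, 194/15) = 12.93 servings → $1.94.
strawberries only: max(6/2, 194/57) = 3.404 servings → $3.23.
sweet potato + banana: the both-tight solution has a negative serving — not a feasible corner.
sweet potato + strawberries: intersection lies outside the first quadrant.
banana + strawberries: the both-tight solution has a negative serving — not a feasible corner.
The minimum over all feasible corners is $1.94.

$1.94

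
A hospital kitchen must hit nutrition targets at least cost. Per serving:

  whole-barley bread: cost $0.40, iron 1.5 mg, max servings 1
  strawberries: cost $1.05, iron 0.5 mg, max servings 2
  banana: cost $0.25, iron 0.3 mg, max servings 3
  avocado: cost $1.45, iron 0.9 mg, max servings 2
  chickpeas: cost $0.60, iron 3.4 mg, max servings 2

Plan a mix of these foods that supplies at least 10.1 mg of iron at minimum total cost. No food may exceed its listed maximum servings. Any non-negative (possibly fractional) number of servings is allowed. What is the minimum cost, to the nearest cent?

$3.80

Cost per mg of iron: chickpeas $0.1765, whole-barley bread $0.2667, banana $0.8333, avocado $1.6111, strawberries $2.1000.
Take 2 servings of chickpeas: +6.8 mg iron for $1.20 (total $1.20, still need 3.3 mg).
Take 1 serving of whole-barley bread: +1.5 mg iron for $0.40 (total $1.60, still need 1.8 mg).
Take 3 servings of banana: +0.9 mg iron for $0.75 (total $2.35, still need 0.9 mg).
Take 1 serving of avocado: +0.9 mg iron for $1.45 (total $3.80, still need 0.0 mg).
Greedy by cheapest-per-mg is optimal for a single linear constraint, so the minimum cost is $3.80.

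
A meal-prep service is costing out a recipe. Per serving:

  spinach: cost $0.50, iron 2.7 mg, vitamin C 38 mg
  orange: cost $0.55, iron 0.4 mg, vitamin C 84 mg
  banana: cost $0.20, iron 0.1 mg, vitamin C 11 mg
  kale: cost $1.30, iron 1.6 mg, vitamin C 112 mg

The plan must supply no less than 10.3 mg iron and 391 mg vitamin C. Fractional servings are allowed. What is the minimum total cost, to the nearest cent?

This is a tiny linear program; its minimum lies at a vertex of the feasible set. List the vertices and price them.
spinach only: max(10.3/2.7, 391/38) = 10.29 servings → $5.14.
orange only: max(10.3/0.4, 391/84) = 25.75 servings → $14.16.
banana only: max(10.3/0.1, 391/11) = 103 servings → $20.60.
kale only: max(10.3/1.6, 391/112) = 6.438 servings → $8.37.
spinach + orange with both tight: 3.35 servings and 3.139 servings → $3.40.
spinach + banana with both tight: 2.865 servings and 25.65 servings → $6.56.
spinach + kale with both tight: 2.185 servings and 2.75 servings → $4.67.
orange + banana: the both-tight solution has a negative serving — not a feasible corner.
orange + kale: the both-tight solution has a negative serving — not a feasible corner.
banana + kale with both targets exact would need a negative amount; discard.
The minimum over all feasible corners is $3.40.

$3.40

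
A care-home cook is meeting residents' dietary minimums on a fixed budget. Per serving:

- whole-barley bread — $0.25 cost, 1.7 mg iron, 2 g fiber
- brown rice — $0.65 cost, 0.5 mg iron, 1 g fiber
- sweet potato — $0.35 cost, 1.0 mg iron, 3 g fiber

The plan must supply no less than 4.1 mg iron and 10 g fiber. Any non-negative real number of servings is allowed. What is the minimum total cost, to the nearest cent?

$1.18

Compare the cost at each extreme point of the feasible region.
whole-barley bread only: max(4.1/1.7, 10/2) = 5 servings → $1.25.
brown rice only: max(4.1/0.5, 10/1) = 10 servings → $6.50.
sweet potato only: max(4.1/1.0, 10/3) = 4.1 servings → $1.44.
whole-barley bread + brown rice: intersection lies outside the first quadrant.
whole-barley bread + sweet potato with both tight: 0.7419 servings and 2.839 servings → $1.18.
brown rice + sweet potato with both tight: 4.6 servings and 1.8 servings → $3.62.
The minimum over all feasible corners is $1.18.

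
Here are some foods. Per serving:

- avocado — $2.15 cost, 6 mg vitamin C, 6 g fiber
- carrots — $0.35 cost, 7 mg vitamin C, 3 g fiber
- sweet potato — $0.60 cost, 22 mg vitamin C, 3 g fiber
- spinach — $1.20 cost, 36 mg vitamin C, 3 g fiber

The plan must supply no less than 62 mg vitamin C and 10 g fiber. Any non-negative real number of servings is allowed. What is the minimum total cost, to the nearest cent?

$1.81

avocado only: max(62/6, 10/6) = 10.33 servings → $22.22.
carrots only: max(62/7, 10/3) = 8.857 servings → $3.10.
sweet potato only: max(62/22, 10/3) = 3.333 servings → $2.00.
spinach only: max(62/36, 10/3) = 3.333 servings → $4.00.
avocado + carrots: intersection lies outside the first quadrant.
avocado + sweet potato with both tight: 0.2982 servings and 2.737 servings → $2.28.
avocado + spinach with both tight: 0.8788 servings and 1.576 servings → $3.78.
carrots + sweet potato with both tight: 0.7556 servings and 2.578 servings → $1.81.
carrots + spinach with both tight: 2 servings and 1.333 servings → $2.30.
sweet potato + spinach: intersection lies outside the first quadrant.
Cheapest feasible corner: $1.81.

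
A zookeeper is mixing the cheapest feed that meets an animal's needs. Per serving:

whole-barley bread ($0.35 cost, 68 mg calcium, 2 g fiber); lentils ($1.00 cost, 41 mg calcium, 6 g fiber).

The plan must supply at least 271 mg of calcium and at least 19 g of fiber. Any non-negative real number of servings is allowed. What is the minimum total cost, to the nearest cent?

$3.21

The cheapest plan sits at a corner of the feasible region — with two constraints it uses at most two foods.
whole-barley bread only: max(271/68, 19/2) = 9.5 servings → $3.33.
lentils only: max(271/41, 19/6) = 6.61 servings → $6.61.
whole-barley bread + lentils with both tight: 2.598 servings and 2.301 servings → $3.21.
So the least-cost plan costs $3.21.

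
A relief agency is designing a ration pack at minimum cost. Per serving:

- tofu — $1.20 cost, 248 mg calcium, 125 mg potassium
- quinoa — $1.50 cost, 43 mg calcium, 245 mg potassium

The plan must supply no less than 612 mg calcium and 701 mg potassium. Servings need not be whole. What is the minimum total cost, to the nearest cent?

This is a tiny linear program; its minimum lies at a vertex of the feasible set. List the vertices and price them.
tofu only: max(612/248, 701/125) = 5.608 servings → $6.73.
quinoa only: max(612/43, 701/245) = 14.23 servings → $21.35.
tofu + quinoa with both tight: 2.163 servings and 1.758 servings → $5.23.
So the least-cost plan costs $5.23.

$5.23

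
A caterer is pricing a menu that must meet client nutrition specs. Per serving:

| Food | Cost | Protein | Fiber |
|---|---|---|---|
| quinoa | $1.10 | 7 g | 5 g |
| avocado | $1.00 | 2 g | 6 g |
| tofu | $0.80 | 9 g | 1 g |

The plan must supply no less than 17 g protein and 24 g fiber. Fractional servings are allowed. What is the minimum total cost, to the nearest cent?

$4.45

Minimising a linear cost over {protein ≥ 17, fiber ≥ 24, servings ≥ 0} — the optimum is at a vertex, using one or two foods.
quinoa only: max(17/7, 24/5) = 4.8 servings → $5.28.
avocado only: max(17/2, 24/6) = 8.5 servings → $8.50.
tofu only: max(17/9, 24/1) = 24 servings → $19.20.
quinoa + avocado with both tight: 1.688 servings and 2.594 servings → $4.45.
quinoa + tofu: intersection lies outside the first quadrant.
avocado + tofu with both tight: 3.827 servings and 1.038 servings → $4.66.
Cheapest feasible corner: $4.45.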